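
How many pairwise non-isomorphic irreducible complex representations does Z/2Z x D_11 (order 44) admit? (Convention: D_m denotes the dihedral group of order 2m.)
14

Explanation: The number of irreducible complex representations of a finite group equals its number of conjugacy classes. For a direct product, #classes(G x H) = #classes(G) * #classes(H). Z/2Z has 2 classes (abelian), D_11 has 7 classes, so 2 * 7 = 14, so Z/2Z x D_11 (order 44) has exactly 14 irreducible complex representations.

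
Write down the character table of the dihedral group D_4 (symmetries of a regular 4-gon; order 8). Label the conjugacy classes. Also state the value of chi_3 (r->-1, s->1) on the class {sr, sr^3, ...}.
Conjugacy classes: {e} of size 1, {r^2} of size 1, {r^1, r^3} of size 2, {s, sr^2, ...} of size 2, {sr, sr^3, ...} of size 2.
Character table:
  irrep \ class              {e} (size 1)  {r^2} (size 1)  {r^1, r^3} (size 2)  {s, sr^2, ...} (size 2)  {sr, sr^3, ...} (size 2)
  chi_1 (triv)               1             1               1                    1                        1                       
  chi_2 (sign: r->1, s->-1)  1             1               1                    -1                       -1                      
  chi_3 (r->-1, s->1)        1             1               -1                   1                        -1                      
  chi_4 (r->-1, s->-1)       1             1               -1                   -1                       1                       
  chi_5 (2d, j=1)            2             -2              0                    0                        0                       

Spot check: chi_3 (r->-1, s->1) on {sr, sr^3, ...} = -1.

Working: D_4 has order 2*4 = 8 with 5 conjugacy classes, hence 5 irreducibles. Sum of squared dims 1 + 1 + 1 + 1 + 4 = 8 = |G|. Linear characters come from the abelianisation; the 2-dimensional irreps have character r^k -> 2*cos(2*pi*j*k/4), reflections -> 0.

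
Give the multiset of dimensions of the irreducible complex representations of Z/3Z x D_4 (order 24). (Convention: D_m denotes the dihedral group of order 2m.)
Dimensions: 1, 1, 1, 1, 1, 1, 1, 1, 1, 1, 1, 1, 2, 2, 2

There are 15 irreducibles (= number of conjugacy classes). Their dimensions d_i satisfy sum d_i^2 = |G| = 24: 1 + 1 + 1 + 1 + 1 + 1 + 1 + 1 + 1 + 1 + 1 + 1 + 4 + 4 + 4 = 24. (For the product with Z/3Z: each of the 3 1-dim characters of Z/3Z tensors with each irrep of D_4, giving 3 copies of each D_4-dimension.)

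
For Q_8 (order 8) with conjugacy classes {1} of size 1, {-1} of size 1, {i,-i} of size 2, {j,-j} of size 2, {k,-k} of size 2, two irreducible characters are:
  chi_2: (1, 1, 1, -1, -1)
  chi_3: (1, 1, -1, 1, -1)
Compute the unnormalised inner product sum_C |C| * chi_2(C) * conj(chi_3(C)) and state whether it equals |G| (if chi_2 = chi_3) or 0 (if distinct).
Sum = 0; so <chi_2, chi_3> = 0 (distinct irreducibles are orthogonal).

Working: Compute term by term over conjugacy classes (|C| * chi_2(C) * conj(chi_3(C))):
  1*(1)*conj(1) + 1*(1)*conj(1) + 2*(1)*conj(-1) + 2*(-1)*conj(1) + 2*(-1)*conj(-1)
  = (1) + (1) + (-2) + (-2) + (2)
  = 0.
Dividing by |G| = 8 gives 0/8 = 0, matching the row-orthogonality relation <chi_2, chi_3> = [chi_2 = chi_3].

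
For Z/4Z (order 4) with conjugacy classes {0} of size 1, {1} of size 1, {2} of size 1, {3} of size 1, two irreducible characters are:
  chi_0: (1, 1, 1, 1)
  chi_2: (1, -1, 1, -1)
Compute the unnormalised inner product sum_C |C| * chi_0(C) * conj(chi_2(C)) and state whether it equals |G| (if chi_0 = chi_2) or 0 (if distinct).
Sum = 0; so <chi_0, chi_2> = 0 (distinct irreducibles are orthogonal).

Details: Compute term by term over conjugacy classes (|C| * chi_0(C) * conj(chi_2(C))):
  1*(1)*conj(1) + 1*(1)*conj(-1) + 1*(1)*conj(1) + 1*(1)*conj(-1)
  = (1) + (-1) + (1) + (-1)
  = 0.
(Exp terms are combined using exp(i*s)*conj(exp(i*t)) = exp(i*(s-t)), and sums of them are collapsed using the identity that for every m > 1 the m distinct m-th roots of unity sum to 0, e.g. 1 + exp(2*I*pi/3) + exp(-2*I*pi/3) = 0.)
Dividing by |G| = 4 gives 0/4 = 0, matching the row-orthogonality relation <chi_0, chi_2> = [chi_0 = chi_2].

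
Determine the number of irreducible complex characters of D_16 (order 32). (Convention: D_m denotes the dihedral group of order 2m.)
11

Proof sketch: The number of irreducible complex representations of a finite group equals its number of conjugacy classes. D_16 has 11 conjugacy classes (n/2 + 3 for n even), so D_16 (order 32) has exactly 11 irreducible complex representations.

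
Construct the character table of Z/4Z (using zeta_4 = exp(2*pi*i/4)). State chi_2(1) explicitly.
Character table of Z/4Z (irreps indexed chi_0,...,chi_3 with chi_k(m) = zeta_4^(k*m), zeta_4 = exp(2*pi*i/4)):
  irrep \ class  {0} (size 1)  {1} (size 1)  {2} (size 1)  {3} (size 1)
  chi_0          1             1             1             1           
  chi_1          1             I             -1            -I          
  chi_2          1             -1            1             -1          
  chi_3          1             -I            -1            I           

Spot check: chi_2(1) = zeta_4^(2*1) = zeta_4^2 = -1.

Details: Z/4Z is abelian, so all 4 irreducible complex representations are 1-dimensional. They are given by chi_k(m) = zeta_4^(k*m) for k = 0,...,3. Row orthogonality: sum_m chi_k(m) conj(chi_l(m)) = 4 * [k = l].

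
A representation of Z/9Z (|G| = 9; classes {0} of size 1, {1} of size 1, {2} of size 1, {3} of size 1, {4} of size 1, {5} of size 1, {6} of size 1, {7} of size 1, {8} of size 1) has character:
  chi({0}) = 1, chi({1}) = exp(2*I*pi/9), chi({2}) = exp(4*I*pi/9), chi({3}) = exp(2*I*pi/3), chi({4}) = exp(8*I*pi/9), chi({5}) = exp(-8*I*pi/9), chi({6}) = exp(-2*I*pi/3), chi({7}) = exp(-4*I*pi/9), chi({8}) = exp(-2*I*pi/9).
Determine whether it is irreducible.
Irreducible: <chi, chi> = 1.

Solution. <chi, chi> = (1/|G|) sum_C |C| * |chi(C)|^2 = (1/9)[1*|1|^2 + 1*|exp(2*I*pi/9)|^2 + 1*|exp(4*I*pi/9)|^2 + 1*|exp(2*I*pi/3)|^2 + 1*|exp(8*I*pi/9)|^2 + 1*|exp(-8*I*pi/9)|^2 + 1*|exp(-2*I*pi/3)|^2 + 1*|exp(-4*I*pi/9)|^2 + 1*|exp(-2*I*pi/9)|^2]
  = (1/9)[(1) + (1) + (1) + (1) + (1) + (1) + (1) + (1) + (1)] = 9/9 = 1.
(Exp terms are combined using exp(i*s)*conj(exp(i*t)) = exp(i*(s-t)), and sums of them are collapsed using the identity that for every m > 1 the m distinct m-th roots of unity sum to 0, e.g. 1 + exp(2*I*pi/3) + exp(-2*I*pi/3) = 0.)
A character is irreducible iff <chi, chi> = 1, so this representation is irreducible.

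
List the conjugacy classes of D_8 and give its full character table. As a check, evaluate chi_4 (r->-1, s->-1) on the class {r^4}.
Conjugacy classes: {e} of size 1, {r^4} of size 1, {r^1, r^7} of size 2, {r^2, r^6} of size 2, {r^3, r^5} of size 2, {s, sr^2, ...} of size 4, {sr, sr^3, ...} of size 4.
Character table:
  irrep \ class              {e} (size 1)  {r^4} (size 1)  {r^1, r^7} (size 2)  {r^2, r^6} (size 2)  {r^3, r^5} (size 2)  {s, sr^2, ...} (size 4)  {sr, sr^3, ...} (size 4)
  chi_1 (triv)               1             1               1                    1                    1                    1                        1                       
  chi_2 (sign: r->1, s->-1)  1             1               1                    1                    1                    -1                       -1                      
  chi_3 (r->-1, s->1)        1             1               -1                   1                    -1                   1                        -1                      
  chi_4 (r->-1, s->-1)       1             1               -1                   1                    -1                   -1                       1                       
  chi_5 (2d, j=1)            2             -2              sqrt(2)              0                    -sqrt(2)             0                        0                       
  chi_6 (2d, j=2)            2             2               0                    -2                   0                    0                        0                       
  chi_7 (2d, j=3)            2             -2              -sqrt(2)             0                    sqrt(2)              0                        0                       

Spot check: chi_4 (r->-1, s->-1) on {r^4} = 1.

Details: D_8 has order 2*8 = 16 with 7 conjugacy classes, hence 7 irreducibles. Sum of squared dims 1 + 1 + 1 + 1 + 4 + 4 + 4 = 16 = |G|. Linear characters come from the abelianisation; the 2-dimensional irreps have character r^k -> 2*cos(2*pi*j*k/8), reflections -> 0.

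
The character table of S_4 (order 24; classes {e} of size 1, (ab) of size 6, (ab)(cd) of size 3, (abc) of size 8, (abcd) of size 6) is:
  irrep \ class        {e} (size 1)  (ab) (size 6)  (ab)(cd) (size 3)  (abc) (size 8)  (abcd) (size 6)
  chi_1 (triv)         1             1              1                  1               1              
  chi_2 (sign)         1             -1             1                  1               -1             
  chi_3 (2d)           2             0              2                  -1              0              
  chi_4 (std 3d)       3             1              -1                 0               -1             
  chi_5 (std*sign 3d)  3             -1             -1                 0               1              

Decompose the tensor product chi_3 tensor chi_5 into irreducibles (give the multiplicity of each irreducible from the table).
chi_3 tensor chi_5 = chi_4 + chi_5 (all other irreducibles have multiplicity 0).

Why: The character of a tensor product is the pointwise product (chi_3 * chi_5)(C) = chi_3(C) * chi_5(C):
  {e}: (2)*(3), (ab): (0)*(-1), (ab)(cd): (2)*(-1), (abc): (-1)*(0), (abcd): (0)*(1)
so (chi_3 * chi_5) takes values
  {e} -> 6, (ab) -> 0, (ab)(cd) -> -2, (abc) -> 0, (abcd) -> 0.
Now take the inner product of this character with each irreducible chi from the table, <chi_3*chi_5, chi> = (1/24) sum_C |C| (chi_3*chi_5)(C) conj(chi(C)):
  <chi_3*chi_5, chi_1> = (1/24)[1*(6)*conj(1) + 6*(0)*conj(1) + 3*(-2)*conj(1) + 8*(0)*conj(1) + 6*(0)*conj(1)]
      = (1/24)[(6) + (0) + (-6) + (0) + (0)] = 0/24 = 0
  <chi_3*chi_5, chi_2> = (1/24)[1*(6)*conj(1) + 6*(0)*conj(-1) + 3*(-2)*conj(1) + 8*(0)*conj(1) + 6*(0)*conj(-1)]
      = (1/24)[(6) + (0) + (-6) + (0) + (0)] = 0/24 = 0
  <chi_3*chi_5, chi_3> = (1/24)[1*(6)*conj(2) + 6*(0)*conj(0) + 3*(-2)*conj(2) + 8*(0)*conj(-1) + 6*(0)*conj(0)]
      = (1/24)[(12) + (0) + (-12) + (0) + (0)] = 0/24 = 0
  <chi_3*chi_5, chi_4> = (1/24)[1*(6)*conj(3) + 6*(0)*conj(1) + 3*(-2)*conj(-1) + 8*(0)*conj(0) + 6*(0)*conj(-1)]
      = (1/24)[(18) + (0) + (6) + (0) + (0)] = 24/24 = 1
  <chi_3*chi_5, chi_5> = (1/24)[1*(6)*conj(3) + 6*(0)*conj(-1) + 3*(-2)*conj(-1) + 8*(0)*conj(0) + 6*(0)*conj(1)]
      = (1/24)[(18) + (0) + (6) + (0) + (0)] = 24/24 = 1
Hence the multiplicities are chi_4: 1, chi_5: 1. Dimension check: dim(chi_3)*dim(chi_5) = 2*3 = 6 and sum (mult * dim) = 1*3 + 1*3 = 6.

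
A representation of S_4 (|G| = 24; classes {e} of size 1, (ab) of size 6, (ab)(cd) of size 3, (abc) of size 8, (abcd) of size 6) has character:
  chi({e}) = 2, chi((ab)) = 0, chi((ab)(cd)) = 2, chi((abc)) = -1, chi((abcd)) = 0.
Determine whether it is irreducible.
Irreducible: <chi, chi> = 1.

Reasoning: <chi, chi> = (1/|G|) sum_C |C| * |chi(C)|^2 = (1/24)[1*|2|^2 + 6*|0|^2 + 3*|2|^2 + 8*|-1|^2 + 6*|0|^2]
  = (1/24)[(4) + (0) + (12) + (8) + (0)] = 24/24 = 1.
A character is irreducible iff <chi, chi> = 1, so this representation is irreducible.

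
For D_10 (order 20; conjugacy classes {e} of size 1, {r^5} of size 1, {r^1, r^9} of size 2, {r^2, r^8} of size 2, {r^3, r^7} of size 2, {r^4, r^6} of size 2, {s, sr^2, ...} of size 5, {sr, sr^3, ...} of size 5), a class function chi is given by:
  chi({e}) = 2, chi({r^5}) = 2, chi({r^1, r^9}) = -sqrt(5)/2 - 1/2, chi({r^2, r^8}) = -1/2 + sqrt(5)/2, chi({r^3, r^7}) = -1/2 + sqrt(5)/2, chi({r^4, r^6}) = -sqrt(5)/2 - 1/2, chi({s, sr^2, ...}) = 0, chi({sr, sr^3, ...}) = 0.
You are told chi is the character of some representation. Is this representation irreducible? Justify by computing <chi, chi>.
Irreducible: <chi, chi> = 1.

Why: <chi, chi> = (1/|G|) sum_C |C| * |chi(C)|^2 = (1/20)[1*|2|^2 + 1*|2|^2 + 2*|-sqrt(5)/2 - 1/2|^2 + 2*|-1/2 + sqrt(5)/2|^2 + 2*|-1/2 + sqrt(5)/2|^2 + 2*|-sqrt(5)/2 - 1/2|^2 + 5*|0|^2 + 5*|0|^2]
  = (1/20)[(4) + (4) + (sqrt(5) + 3) + (3 - sqrt(5)) + (3 - sqrt(5)) + (sqrt(5) + 3) + (0) + (0)] = 20/20 = 1.
A character is irreducible iff <chi, chi> = 1, so this representation is irreducible.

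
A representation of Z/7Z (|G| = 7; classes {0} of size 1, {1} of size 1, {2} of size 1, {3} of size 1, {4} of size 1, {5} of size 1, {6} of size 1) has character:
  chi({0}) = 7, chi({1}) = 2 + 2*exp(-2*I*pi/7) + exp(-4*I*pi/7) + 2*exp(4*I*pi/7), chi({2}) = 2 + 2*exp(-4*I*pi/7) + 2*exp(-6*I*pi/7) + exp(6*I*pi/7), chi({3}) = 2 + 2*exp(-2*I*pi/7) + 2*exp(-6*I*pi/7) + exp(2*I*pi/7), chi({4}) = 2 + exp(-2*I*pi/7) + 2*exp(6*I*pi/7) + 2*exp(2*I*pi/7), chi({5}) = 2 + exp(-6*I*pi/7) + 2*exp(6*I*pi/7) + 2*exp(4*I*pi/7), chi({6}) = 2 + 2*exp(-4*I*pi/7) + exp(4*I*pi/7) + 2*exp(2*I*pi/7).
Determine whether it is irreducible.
Not irreducible (reducible): <chi, chi> = 13 > 1.

Explanation: <chi, chi> = (1/|G|) sum_C |C| * |chi(C)|^2 = (1/7)[1*|7|^2 + 1*|2 + 2*exp(-2*I*pi/7) + exp(-4*I*pi/7) + 2*exp(4*I*pi/7)|^2 + 1*|2 + 2*exp(-4*I*pi/7) + 2*exp(-6*I*pi/7) + exp(6*I*pi/7)|^2 + 1*|2 + 2*exp(-2*I*pi/7) + 2*exp(-6*I*pi/7) + exp(2*I*pi/7)|^2 + 1*|2 + exp(-2*I*pi/7) + 2*exp(6*I*pi/7) + 2*exp(2*I*pi/7)|^2 + 1*|2 + exp(-6*I*pi/7) + 2*exp(6*I*pi/7) + 2*exp(4*I*pi/7)|^2 + 1*|2 + 2*exp(-4*I*pi/7) + exp(4*I*pi/7) + 2*exp(2*I*pi/7)|^2]
  = (1/7)[(49) + (7) + (7) + (7) + (7) + (7) + (7)] = 91/7 = 13.
(Exp terms are combined using exp(i*s)*conj(exp(i*t)) = exp(i*(s-t)), and sums of them are collapsed using the identity that for every m > 1 the m distinct m-th roots of unity sum to 0, e.g. 1 + exp(2*I*pi/3) + exp(-2*I*pi/3) = 0.)
A character is irreducible iff <chi, chi> = 1, so this representation is reducible.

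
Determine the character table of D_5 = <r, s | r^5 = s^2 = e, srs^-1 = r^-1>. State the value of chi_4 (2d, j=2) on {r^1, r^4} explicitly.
Conjugacy classes: {e} of size 1, {r^1, r^4} of size 2, {r^2, r^3} of size 2, {s, sr, ..., sr^4} of size 5.
Character table:
  irrep \ class              {e} (size 1)  {r^1, r^4} (size 2)  {r^2, r^3} (size 2)  {s, sr, ..., sr^4} (size 5)
  chi_1 (triv)               1             1                    1                    1                          
  chi_2 (sign: r->1, s->-1)  1             1                    1                    -1                         
  chi_3 (2d, j=1)            2             -1/2 + sqrt(5)/2     -sqrt(5)/2 - 1/2     0                          
  chi_4 (2d, j=2)            2             -sqrt(5)/2 - 1/2     -1/2 + sqrt(5)/2     0                          

Spot check: chi_4 (2d, j=2) on {r^1, r^4} = -sqrt(5)/2 - 1/2.

Derivation: D_5 has order 2*5 = 10 with 4 conjugacy classes, hence 4 irreducibles. Sum of squared dims 1 + 1 + 4 + 4 = 10 = |G|. Linear characters come from the abelianisation; the 2-dimensional irreps have character r^k -> 2*cos(2*pi*j*k/5), reflections -> 0.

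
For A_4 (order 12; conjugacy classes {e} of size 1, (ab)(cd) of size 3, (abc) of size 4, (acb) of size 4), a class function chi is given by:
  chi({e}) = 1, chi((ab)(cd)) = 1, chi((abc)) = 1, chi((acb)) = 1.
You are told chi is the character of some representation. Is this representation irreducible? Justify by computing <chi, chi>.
Irreducible: <chi, chi> = 1.

Details: <chi, chi> = (1/|G|) sum_C |C| * |chi(C)|^2 = (1/12)[1*|1|^2 + 3*|1|^2 + 4*|1|^2 + 4*|1|^2]
  = (1/12)[(1) + (3) + (4) + (4)] = 12/12 = 1.
(Exp terms are combined using exp(i*s)*conj(exp(i*t)) = exp(i*(s-t)), and sums of them are collapsed using the identity that for every m > 1 the m distinct m-th roots of unity sum to 0, e.g. 1 + exp(2*I*pi/3) + exp(-2*I*pi/3) = 0.)
A character is irreducible iff <chi, chi> = 1, so this representation is irreducible.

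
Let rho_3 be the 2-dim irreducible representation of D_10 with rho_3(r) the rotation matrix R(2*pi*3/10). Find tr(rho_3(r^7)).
chi_{rho_3}(r^7) = 2*cos(2*pi*3*7/10) = 1/2 + sqrt(5)/2

Reasoning: rho_3(r^7) is rotation by angle 2*pi*3*7/10, whose trace is 2*cos(2*pi*3*7/10) = 1/2 + sqrt(5)/2.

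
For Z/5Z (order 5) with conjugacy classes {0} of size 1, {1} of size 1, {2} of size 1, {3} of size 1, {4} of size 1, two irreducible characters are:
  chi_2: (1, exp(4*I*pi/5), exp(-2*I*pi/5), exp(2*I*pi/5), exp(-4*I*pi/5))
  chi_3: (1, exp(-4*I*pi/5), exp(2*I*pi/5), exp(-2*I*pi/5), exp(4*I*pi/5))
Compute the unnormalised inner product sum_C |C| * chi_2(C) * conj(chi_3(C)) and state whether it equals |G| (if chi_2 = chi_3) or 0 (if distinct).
Sum = 0; so <chi_2, chi_3> = 0 (distinct irreducibles are orthogonal).

Justification: Compute term by term over conjugacy classes (|C| * chi_2(C) * conj(chi_3(C))):
  1*(1)*conj(1) + 1*(exp(4*I*pi/5))*conj(exp(-4*I*pi/5)) + 1*(exp(-2*I*pi/5))*conj(exp(2*I*pi/5)) + 1*(exp(2*I*pi/5))*conj(exp(-2*I*pi/5)) + 1*(exp(-4*I*pi/5))*conj(exp(4*I*pi/5))
  = (1) + (exp(-2*I*pi/5)) + (exp(-4*I*pi/5)) + (exp(4*I*pi/5)) + (exp(2*I*pi/5))
  = 0.
(Exp terms are combined using exp(i*s)*conj(exp(i*t)) = exp(i*(s-t)), and sums of them are collapsed using the identity that for every m > 1 the m distinct m-th roots of unity sum to 0, e.g. 1 + exp(2*I*pi/3) + exp(-2*I*pi/3) = 0.)
Dividing by |G| = 5 gives 0/5 = 0, matching the row-orthogonality relation <chi_2, chi_3> = [chi_2 = chi_3].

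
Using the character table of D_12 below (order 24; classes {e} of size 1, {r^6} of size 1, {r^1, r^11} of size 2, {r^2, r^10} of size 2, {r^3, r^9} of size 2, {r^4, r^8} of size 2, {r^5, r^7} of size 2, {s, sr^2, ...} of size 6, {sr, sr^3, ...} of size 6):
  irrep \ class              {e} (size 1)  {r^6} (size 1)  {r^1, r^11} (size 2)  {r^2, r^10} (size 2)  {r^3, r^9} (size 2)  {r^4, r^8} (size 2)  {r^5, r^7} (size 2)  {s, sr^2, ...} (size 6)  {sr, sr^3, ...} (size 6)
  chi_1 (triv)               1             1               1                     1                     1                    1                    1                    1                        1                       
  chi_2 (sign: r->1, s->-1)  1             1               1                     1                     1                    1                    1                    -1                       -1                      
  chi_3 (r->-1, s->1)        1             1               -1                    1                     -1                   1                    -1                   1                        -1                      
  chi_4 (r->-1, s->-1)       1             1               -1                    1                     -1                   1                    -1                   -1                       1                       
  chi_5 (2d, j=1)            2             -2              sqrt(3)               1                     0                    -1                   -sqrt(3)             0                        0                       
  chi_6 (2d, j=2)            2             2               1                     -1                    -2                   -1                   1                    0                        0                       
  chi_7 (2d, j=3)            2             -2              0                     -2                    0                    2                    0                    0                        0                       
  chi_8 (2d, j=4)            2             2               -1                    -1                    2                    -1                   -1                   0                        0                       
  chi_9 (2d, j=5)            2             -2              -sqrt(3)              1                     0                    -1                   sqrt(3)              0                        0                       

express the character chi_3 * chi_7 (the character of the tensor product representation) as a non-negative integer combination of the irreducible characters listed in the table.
chi_3 tensor chi_7 = chi_7 (all other irreducibles have multiplicity 0).

Working: The character of a tensor product is the pointwise product (chi_3 * chi_7)(C) = chi_3(C) * chi_7(C):
  {e}: (1)*(2), {r^6}: (1)*(-2), {r^1, r^11}: (-1)*(0), {r^2, r^10}: (1)*(-2), {r^3, r^9}: (-1)*(0), {r^4, r^8}: (1)*(2), {r^5, r^7}: (-1)*(0), {s, sr^2, ...}: (1)*(0), {sr, sr^3, ...}: (-1)*(0)
so (chi_3 * chi_7) takes values
  {e} -> 2, {r^6} -> -2, {r^1, r^11} -> 0, {r^2, r^10} -> -2, {r^3, r^9} -> 0, {r^4, r^8} -> 2, {r^5, r^7} -> 0, {s, sr^2, ...} -> 0, {sr, sr^3, ...} -> 0.
Now take the inner product of this character with each irreducible chi from the table, <chi_3*chi_7, chi> = (1/24) sum_C |C| (chi_3*chi_7)(C) conj(chi(C)):
  <chi_3*chi_7, chi_1> = (1/24)[1*(2)*conj(1) + 1*(-2)*conj(1) + 2*(0)*conj(1) + 2*(-2)*conj(1) + 2*(0)*conj(1) + 2*(2)*conj(1) + 2*(0)*conj(1) + 6*(0)*conj(1) + 6*(0)*conj(1)]
      = (1/24)[(2) + (-2) + (0) + (-4) + (0) + (4) + (0) + (0) + (0)] = 0/24 = 0
  <chi_3*chi_7, chi_2> = (1/24)[1*(2)*conj(1) + 1*(-2)*conj(1) + 2*(0)*conj(1) + 2*(-2)*conj(1) + 2*(0)*conj(1) + 2*(2)*conj(1) + 2*(0)*conj(1) + 6*(0)*conj(-1) + 6*(0)*conj(-1)]
      = (1/24)[(2) + (-2) + (0) + (-4) + (0) + (4) + (0) + (0) + (0)] = 0/24 = 0
  <chi_3*chi_7, chi_3> = (1/24)[1*(2)*conj(1) + 1*(-2)*conj(1) + 2*(0)*conj(-1) + 2*(-2)*conj(1) + 2*(0)*conj(-1) + 2*(2)*conj(1) + 2*(0)*conj(-1) + 6*(0)*conj(1) + 6*(0)*conj(-1)]
      = (1/24)[(2) + (-2) + (0) + (-4) + (0) + (4) + (0) + (0) + (0)] = 0/24 = 0
  <chi_3*chi_7, chi_4> = (1/24)[1*(2)*conj(1) + 1*(-2)*conj(1) + 2*(0)*conj(-1) + 2*(-2)*conj(1) + 2*(0)*conj(-1) + 2*(2)*conj(1) + 2*(0)*conj(-1) + 6*(0)*conj(-1) + 6*(0)*conj(1)]
      = (1/24)[(2) + (-2) + (0) + (-4) + (0) + (4) + (0) + (0) + (0)] = 0/24 = 0
  <chi_3*chi_7, chi_5> = (1/24)[1*(2)*conj(2) + 1*(-2)*conj(-2) + 2*(0)*conj(sqrt(3)) + 2*(-2)*conj(1) + 2*(0)*conj(0) + 2*(2)*conj(-1) + 2*(0)*conj(-sqrt(3)) + 6*(0)*conj(0) + 6*(0)*conj(0)]
      = (1/24)[(4) + (4) + (0) + (-4) + (0) + (-4) + (0) + (0) + (0)] = 0/24 = 0
  <chi_3*chi_7, chi_6> = (1/24)[1*(2)*conj(2) + 1*(-2)*conj(2) + 2*(0)*conj(1) + 2*(-2)*conj(-1) + 2*(0)*conj(-2) + 2*(2)*conj(-1) + 2*(0)*conj(1) + 6*(0)*conj(0) + 6*(0)*conj(0)]
      = (1/24)[(4) + (-4) + (0) + (4) + (0) + (-4) + (0) + (0) + (0)] = 0/24 = 0
  <chi_3*chi_7, chi_7> = (1/24)[1*(2)*conj(2) + 1*(-2)*conj(-2) + 2*(0)*conj(0) + 2*(-2)*conj(-2) + 2*(0)*conj(0) + 2*(2)*conj(2) + 2*(0)*conj(0) + 6*(0)*conj(0) + 6*(0)*conj(0)]
      = (1/24)[(4) + (4) + (0) + (8) + (0) + (8) + (0) + (0) + (0)] = 24/24 = 1
  <chi_3*chi_7, chi_8> = (1/24)[1*(2)*conj(2) + 1*(-2)*conj(2) + 2*(0)*conj(-1) + 2*(-2)*conj(-1) + 2*(0)*conj(2) + 2*(2)*conj(-1) + 2*(0)*conj(-1) + 6*(0)*conj(0) + 6*(0)*conj(0)]
      = (1/24)[(4) + (-4) + (0) + (4) + (0) + (-4) + (0) + (0) + (0)] = 0/24 = 0
  <chi_3*chi_7, chi_9> = (1/24)[1*(2)*conj(2) + 1*(-2)*conj(-2) + 2*(0)*conj(-sqrt(3)) + 2*(-2)*conj(1) + 2*(0)*conj(0) + 2*(2)*conj(-1) + 2*(0)*conj(sqrt(3)) + 6*(0)*conj(0) + 6*(0)*conj(0)]
      = (1/24)[(4) + (4) + (0) + (-4) + (0) + (-4) + (0) + (0) + (0)] = 0/24 = 0
Hence the multiplicities are chi_7: 1. Dimension check: dim(chi_3)*dim(chi_7) = 1*2 = 2 and sum (mult * dim) = 1*2 = 2.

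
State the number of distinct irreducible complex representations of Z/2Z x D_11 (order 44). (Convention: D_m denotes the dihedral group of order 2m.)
14

Argument: The number of irreducible complex representations of a finite group equals its number of conjugacy classes. For a direct product, #classes(G x H) = #classes(G) * #classes(H). Z/2Z has 2 classes (abelian), D_11 has 7 classes, so 2 * 7 = 14, so Z/2Z x D_11 (order 44) has exactly 14 irreducible complex representations.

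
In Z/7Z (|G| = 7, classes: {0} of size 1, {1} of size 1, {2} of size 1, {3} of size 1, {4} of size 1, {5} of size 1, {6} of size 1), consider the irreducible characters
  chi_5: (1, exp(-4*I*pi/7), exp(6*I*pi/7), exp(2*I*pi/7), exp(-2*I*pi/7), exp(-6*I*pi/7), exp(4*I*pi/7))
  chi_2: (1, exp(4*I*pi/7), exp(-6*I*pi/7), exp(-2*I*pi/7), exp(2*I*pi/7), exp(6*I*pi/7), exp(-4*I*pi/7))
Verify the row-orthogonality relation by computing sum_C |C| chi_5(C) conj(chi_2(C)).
Sum = 0; so <chi_5, chi_2> = 0 (distinct irreducibles are orthogonal).

Proof sketch: Compute term by term over conjugacy classes (|C| * chi_5(C) * conj(chi_2(C))):
  1*(1)*conj(1) + 1*(exp(-4*I*pi/7))*conj(exp(4*I*pi/7)) + 1*(exp(6*I*pi/7))*conj(exp(-6*I*pi/7)) + 1*(exp(2*I*pi/7))*conj(exp(-2*I*pi/7)) + 1*(exp(-2*I*pi/7))*conj(exp(2*I*pi/7)) + 1*(exp(-6*I*pi/7))*conj(exp(6*I*pi/7)) + 1*(exp(4*I*pi/7))*conj(exp(-4*I*pi/7))
  = (1) + (exp(6*I*pi/7)) + (exp(-2*I*pi/7)) + (exp(4*I*pi/7)) + (exp(-4*I*pi/7)) + (exp(2*I*pi/7)) + (exp(-6*I*pi/7))
  = 0.
(Exp terms are combined using exp(i*s)*conj(exp(i*t)) = exp(i*(s-t)), and sums of them are collapsed using the identity that for every m > 1 the m distinct m-th roots of unity sum to 0, e.g. 1 + exp(2*I*pi/3) + exp(-2*I*pi/3) = 0.)
Dividing by |G| = 7 gives 0/7 = 0, matching the row-orthogonality relation <chi_5, chi_2> = [chi_5 = chi_2].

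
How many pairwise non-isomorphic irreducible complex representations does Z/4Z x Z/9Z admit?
36

Details: The number of irreducible complex representations of a finite group equals its number of conjugacy classes. Z/4Z x Z/9Z is abelian of order 36, so every element is its own conjugacy class: 36 classes, so Z/4Z x Z/9Z (order 36) has exactly 36 irreducible complex representations.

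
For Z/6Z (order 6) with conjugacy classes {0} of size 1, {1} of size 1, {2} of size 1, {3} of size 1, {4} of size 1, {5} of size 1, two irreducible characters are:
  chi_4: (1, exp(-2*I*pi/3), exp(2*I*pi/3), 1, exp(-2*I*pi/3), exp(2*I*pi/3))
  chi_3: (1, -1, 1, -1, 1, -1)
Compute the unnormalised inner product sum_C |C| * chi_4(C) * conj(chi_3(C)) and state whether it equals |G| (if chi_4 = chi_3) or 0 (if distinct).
Sum = 0; so <chi_4, chi_3> = 0 (distinct irreducibles are orthogonal).

Why: Compute term by term over conjugacy classes (|C| * chi_4(C) * conj(chi_3(C))):
  1*(1)*conj(1) + 1*(exp(-2*I*pi/3))*conj(-1) + 1*(exp(2*I*pi/3))*conj(1) + 1*(1)*conj(-1) + 1*(exp(-2*I*pi/3))*conj(1) + 1*(exp(2*I*pi/3))*conj(-1)
  = (1) + (-exp(-2*I*pi/3)) + (exp(2*I*pi/3)) + (-1) + (exp(-2*I*pi/3)) + (-exp(2*I*pi/3))
  = 0.
(Exp terms are combined using exp(i*s)*conj(exp(i*t)) = exp(i*(s-t)), and sums of them are collapsed using the identity that for every m > 1 the m distinct m-th roots of unity sum to 0, e.g. 1 + exp(2*I*pi/3) + exp(-2*I*pi/3) = 0.)
Dividing by |G| = 6 gives 0/6 = 0, matching the row-orthogonality relation <chi_4, chi_3> = [chi_4 = chi_3].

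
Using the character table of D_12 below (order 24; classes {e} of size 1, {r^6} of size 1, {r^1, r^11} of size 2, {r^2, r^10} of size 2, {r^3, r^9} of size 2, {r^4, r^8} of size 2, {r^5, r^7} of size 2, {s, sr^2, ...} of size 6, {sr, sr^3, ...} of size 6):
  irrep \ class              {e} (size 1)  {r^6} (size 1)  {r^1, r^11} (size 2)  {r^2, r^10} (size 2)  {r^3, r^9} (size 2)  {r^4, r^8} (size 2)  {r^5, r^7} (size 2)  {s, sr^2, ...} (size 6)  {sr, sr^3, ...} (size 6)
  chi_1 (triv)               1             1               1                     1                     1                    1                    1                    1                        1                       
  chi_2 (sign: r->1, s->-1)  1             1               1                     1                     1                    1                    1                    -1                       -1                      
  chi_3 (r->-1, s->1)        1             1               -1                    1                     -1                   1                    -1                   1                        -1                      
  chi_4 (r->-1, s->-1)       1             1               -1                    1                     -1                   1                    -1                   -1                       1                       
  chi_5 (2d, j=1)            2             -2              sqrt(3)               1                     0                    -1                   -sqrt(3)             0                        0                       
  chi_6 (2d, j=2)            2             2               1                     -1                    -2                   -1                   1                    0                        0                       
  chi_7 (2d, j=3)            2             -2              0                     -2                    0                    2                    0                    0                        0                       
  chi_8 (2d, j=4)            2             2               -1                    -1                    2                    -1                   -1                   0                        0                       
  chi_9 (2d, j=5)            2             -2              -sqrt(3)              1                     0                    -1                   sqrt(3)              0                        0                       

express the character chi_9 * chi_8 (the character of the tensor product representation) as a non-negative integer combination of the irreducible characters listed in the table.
chi_9 tensor chi_8 = chi_5 + chi_7 (all other irreducibles have multiplicity 0).

Argument: The character of a tensor product is the pointwise product (chi_9 * chi_8)(C) = chi_9(C) * chi_8(C):
  {e}: (2)*(2), {r^6}: (-2)*(2), {r^1, r^11}: (-sqrt(3))*(-1), {r^2, r^10}: (1)*(-1), {r^3, r^9}: (0)*(2), {r^4, r^8}: (-1)*(-1), {r^5, r^7}: (sqrt(3))*(-1), {s, sr^2, ...}: (0)*(0), {sr, sr^3, ...}: (0)*(0)
so (chi_9 * chi_8) takes values
  {e} -> 4, {r^6} -> -4, {r^1, r^11} -> sqrt(3), {r^2, r^10} -> -1, {r^3, r^9} -> 0, {r^4, r^8} -> 1, {r^5, r^7} -> -sqrt(3), {s, sr^2, ...} -> 0, {sr, sr^3, ...} -> 0.
Now take the inner product of this character with each irreducible chi from the table, <chi_9*chi_8, chi> = (1/24) sum_C |C| (chi_9*chi_8)(C) conj(chi(C)):
  <chi_9*chi_8, chi_1> = (1/24)[1*(4)*conj(1) + 1*(-4)*conj(1) + 2*(sqrt(3))*conj(1) + 2*(-1)*conj(1) + 2*(0)*conj(1) + 2*(1)*conj(1) + 2*(-sqrt(3))*conj(1) + 6*(0)*conj(1) + 6*(0)*conj(1)]
      = (1/24)[(4) + (-4) + (2*sqrt(3)) + (-2) + (0) + (2) + (-2*sqrt(3)) + (0) + (0)] = 0/24 = 0
  <chi_9*chi_8, chi_2> = (1/24)[1*(4)*conj(1) + 1*(-4)*conj(1) + 2*(sqrt(3))*conj(1) + 2*(-1)*conj(1) + 2*(0)*conj(1) + 2*(1)*conj(1) + 2*(-sqrt(3))*conj(1) + 6*(0)*conj(-1) + 6*(0)*conj(-1)]
      = (1/24)[(4) + (-4) + (2*sqrt(3)) + (-2) + (0) + (2) + (-2*sqrt(3)) + (0) + (0)] = 0/24 = 0
  <chi_9*chi_8, chi_3> = (1/24)[1*(4)*conj(1) + 1*(-4)*conj(1) + 2*(sqrt(3))*conj(-1) + 2*(-1)*conj(1) + 2*(0)*conj(-1) + 2*(1)*conj(1) + 2*(-sqrt(3))*conj(-1) + 6*(0)*conj(1) + 6*(0)*conj(-1)]
      = (1/24)[(4) + (-4) + (-2*sqrt(3)) + (-2) + (0) + (2) + (2*sqrt(3)) + (0) + (0)] = 0/24 = 0
  <chi_9*chi_8, chi_4> = (1/24)[1*(4)*conj(1) + 1*(-4)*conj(1) + 2*(sqrt(3))*conj(-1) + 2*(-1)*conj(1) + 2*(0)*conj(-1) + 2*(1)*conj(1) + 2*(-sqrt(3))*conj(-1) + 6*(0)*conj(-1) + 6*(0)*conj(1)]
      = (1/24)[(4) + (-4) + (-2*sqrt(3)) + (-2) + (0) + (2) + (2*sqrt(3)) + (0) + (0)] = 0/24 = 0
  <chi_9*chi_8, chi_5> = (1/24)[1*(4)*conj(2) + 1*(-4)*conj(-2) + 2*(sqrt(3))*conj(sqrt(3)) + 2*(-1)*conj(1) + 2*(0)*conj(0) + 2*(1)*conj(-1) + 2*(-sqrt(3))*conj(-sqrt(3)) + 6*(0)*conj(0) + 6*(0)*conj(0)]
      = (1/24)[(8) + (8) + (6) + (-2) + (0) + (-2) + (6) + (0) + (0)] = 24/24 = 1
  <chi_9*chi_8, chi_6> = (1/24)[1*(4)*conj(2) + 1*(-4)*conj(2) + 2*(sqrt(3))*conj(1) + 2*(-1)*conj(-1) + 2*(0)*conj(-2) + 2*(1)*conj(-1) + 2*(-sqrt(3))*conj(1) + 6*(0)*conj(0) + 6*(0)*conj(0)]
      = (1/24)[(8) + (-8) + (2*sqrt(3)) + (2) + (0) + (-2) + (-2*sqrt(3)) + (0) + (0)] = 0/24 = 0
  <chi_9*chi_8, chi_7> = (1/24)[1*(4)*conj(2) + 1*(-4)*conj(-2) + 2*(sqrt(3))*conj(0) + 2*(-1)*conj(-2) + 2*(0)*conj(0) + 2*(1)*conj(2) + 2*(-sqrt(3))*conj(0) + 6*(0)*conj(0) + 6*(0)*conj(0)]
      = (1/24)[(8) + (8) + (0) + (4) + (0) + (4) + (0) + (0) + (0)] = 24/24 = 1
  <chi_9*chi_8, chi_8> = (1/24)[1*(4)*conj(2) + 1*(-4)*conj(2) + 2*(sqrt(3))*conj(-1) + 2*(-1)*conj(-1) + 2*(0)*conj(2) + 2*(1)*conj(-1) + 2*(-sqrt(3))*conj(-1) + 6*(0)*conj(0) + 6*(0)*conj(0)]
      = (1/24)[(8) + (-8) + (-2*sqrt(3)) + (2) + (0) + (-2) + (2*sqrt(3)) + (0) + (0)] = 0/24 = 0
  <chi_9*chi_8, chi_9> = (1/24)[1*(4)*conj(2) + 1*(-4)*conj(-2) + 2*(sqrt(3))*conj(-sqrt(3)) + 2*(-1)*conj(1) + 2*(0)*conj(0) + 2*(1)*conj(-1) + 2*(-sqrt(3))*conj(sqrt(3)) + 6*(0)*conj(0) + 6*(0)*conj(0)]
      = (1/24)[(8) + (8) + (-6) + (-2) + (0) + (-2) + (-6) + (0) + (0)] = 0/24 = 0
Hence the multiplicities are chi_5: 1, chi_7: 1. Dimension check: dim(chi_9)*dim(chi_8) = 2*2 = 4 and sum (mult * dim) = 1*2 + 1*2 = 4.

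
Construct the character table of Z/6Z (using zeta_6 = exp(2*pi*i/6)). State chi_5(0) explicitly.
Character table of Z/6Z (irreps indexed chi_0,...,chi_5 with chi_k(m) = zeta_6^(k*m), zeta_6 = exp(2*pi*i/6)):
  irrep \ class  {0} (size 1)  {1} (size 1)    {2} (size 1)    {3} (size 1)  {4} (size 1)    {5} (size 1)  
  chi_0          1             1               1               1             1               1             
  chi_1          1             exp(I*pi/3)     exp(2*I*pi/3)   -1            exp(-2*I*pi/3)  exp(-I*pi/3)  
  chi_2          1             exp(2*I*pi/3)   exp(-2*I*pi/3)  1             exp(2*I*pi/3)   exp(-2*I*pi/3)
  chi_3          1             -1              1               -1            1               -1            
  chi_4          1             exp(-2*I*pi/3)  exp(2*I*pi/3)   1             exp(-2*I*pi/3)  exp(2*I*pi/3) 
  chi_5          1             exp(-I*pi/3)    exp(-2*I*pi/3)  -1            exp(2*I*pi/3)   exp(I*pi/3)   

Spot check: chi_5(0) = zeta_6^(5*0) = zeta_6^0 = 1.

Reasoning: Z/6Z is abelian, so all 6 irreducible complex representations are 1-dimensional. They are given by chi_k(m) = zeta_6^(k*m) for k = 0,...,5. Row orthogonality: sum_m chi_k(m) conj(chi_l(m)) = 6 * [k = l].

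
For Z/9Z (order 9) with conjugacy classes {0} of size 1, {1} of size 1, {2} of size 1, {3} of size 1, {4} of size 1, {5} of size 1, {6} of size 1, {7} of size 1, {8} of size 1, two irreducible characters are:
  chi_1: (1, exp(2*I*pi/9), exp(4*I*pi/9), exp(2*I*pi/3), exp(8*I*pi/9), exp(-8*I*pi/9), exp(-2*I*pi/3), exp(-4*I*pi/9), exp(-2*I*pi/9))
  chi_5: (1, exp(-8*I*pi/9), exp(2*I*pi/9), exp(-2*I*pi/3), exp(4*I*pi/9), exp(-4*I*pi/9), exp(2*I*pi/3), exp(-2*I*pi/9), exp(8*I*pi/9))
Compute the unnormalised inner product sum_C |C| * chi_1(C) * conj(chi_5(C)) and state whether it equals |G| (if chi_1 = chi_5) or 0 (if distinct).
Sum = 0; so <chi_1, chi_5> = 0 (distinct irreducibles are orthogonal).

Reasoning: Compute term by term over conjugacy classes (|C| * chi_1(C) * conj(chi_5(C))):
  1*(1)*conj(1) + 1*(exp(2*I*pi/9))*conj(exp(-8*I*pi/9)) + 1*(exp(4*I*pi/9))*conj(exp(2*I*pi/9)) + 1*(exp(2*I*pi/3))*conj(exp(-2*I*pi/3)) + 1*(exp(8*I*pi/9))*conj(exp(4*I*pi/9)) + 1*(exp(-8*I*pi/9))*conj(exp(-4*I*pi/9)) + 1*(exp(-2*I*pi/3))*conj(exp(2*I*pi/3)) + 1*(exp(-4*I*pi/9))*conj(exp(-2*I*pi/9)) + 1*(exp(-2*I*pi/9))*conj(exp(8*I*pi/9))
  = (1) + (exp(-8*I*pi/9)) + (exp(2*I*pi/9)) + (exp(-2*I*pi/3)) + (exp(4*I*pi/9)) + (exp(-4*I*pi/9)) + (exp(2*I*pi/3)) + (exp(-2*I*pi/9)) + (exp(8*I*pi/9))
  = 0.
(Exp terms are combined using exp(i*s)*conj(exp(i*t)) = exp(i*(s-t)), and sums of them are collapsed using the identity that for every m > 1 the m distinct m-th roots of unity sum to 0, e.g. 1 + exp(2*I*pi/3) + exp(-2*I*pi/3) = 0.)
Dividing by |G| = 9 gives 0/9 = 0, matching the row-orthogonality relation <chi_1, chi_5> = [chi_1 = chi_5].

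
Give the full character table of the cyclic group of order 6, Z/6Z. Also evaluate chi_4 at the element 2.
Character table of Z/6Z (irreps indexed chi_0,...,chi_5 with chi_k(m) = zeta_6^(k*m), zeta_6 = exp(2*pi*i/6)):
  irrep \ class  {0} (size 1)  {1} (size 1)    {2} (size 1)    {3} (size 1)  {4} (size 1)    {5} (size 1)  
  chi_0          1             1               1               1             1               1             
  chi_1          1             exp(I*pi/3)     exp(2*I*pi/3)   -1            exp(-2*I*pi/3)  exp(-I*pi/3)  
  chi_2          1             exp(2*I*pi/3)   exp(-2*I*pi/3)  1             exp(2*I*pi/3)   exp(-2*I*pi/3)
  chi_3          1             -1              1               -1            1               -1            
  chi_4          1             exp(-2*I*pi/3)  exp(2*I*pi/3)   1             exp(-2*I*pi/3)  exp(2*I*pi/3) 
  chi_5          1             exp(-I*pi/3)    exp(-2*I*pi/3)  -1            exp(2*I*pi/3)   exp(I*pi/3)   

Spot check: chi_4(2) = zeta_6^(4*2) = zeta_6^8 = exp(2*I*pi/3).

Justification: Z/6Z is abelian, so all 6 irreducible complex representations are 1-dimensional. They are given by chi_k(m) = zeta_6^(k*m) for k = 0,...,5. Row orthogonality: sum_m chi_k(m) conj(chi_l(m)) = 6 * [k = l].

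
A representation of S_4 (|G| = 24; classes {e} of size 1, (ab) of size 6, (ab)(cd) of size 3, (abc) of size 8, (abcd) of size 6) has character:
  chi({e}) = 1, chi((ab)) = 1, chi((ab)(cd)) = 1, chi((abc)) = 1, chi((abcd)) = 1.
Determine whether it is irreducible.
Irreducible: <chi, chi> = 1.

Solution. <chi, chi> = (1/|G|) sum_C |C| * |chi(C)|^2 = (1/24)[1*|1|^2 + 6*|1|^2 + 3*|1|^2 + 8*|1|^2 + 6*|1|^2]
  = (1/24)[(1) + (6) + (3) + (8) + (6)] = 24/24 = 1.
A character is irreducible iff <chi, chi> = 1, so this representation is irreducible.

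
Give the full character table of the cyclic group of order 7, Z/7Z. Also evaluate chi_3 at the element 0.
Character table of Z/7Z (irreps indexed chi_0,...,chi_6 with chi_k(m) = zeta_7^(k*m), zeta_7 = exp(2*pi*i/7)):
  irrep \ class  {0} (size 1)  {1} (size 1)    {2} (size 1)    {3} (size 1)    {4} (size 1)    {5} (size 1)    {6} (size 1)  
  chi_0          1             1               1               1               1               1               1             
  chi_1          1             exp(2*I*pi/7)   exp(4*I*pi/7)   exp(6*I*pi/7)   exp(-6*I*pi/7)  exp(-4*I*pi/7)  exp(-2*I*pi/7)
  chi_2          1             exp(4*I*pi/7)   exp(-6*I*pi/7)  exp(-2*I*pi/7)  exp(2*I*pi/7)   exp(6*I*pi/7)   exp(-4*I*pi/7)
  chi_3          1             exp(6*I*pi/7)   exp(-2*I*pi/7)  exp(4*I*pi/7)   exp(-4*I*pi/7)  exp(2*I*pi/7)   exp(-6*I*pi/7)
  chi_4          1             exp(-6*I*pi/7)  exp(2*I*pi/7)   exp(-4*I*pi/7)  exp(4*I*pi/7)   exp(-2*I*pi/7)  exp(6*I*pi/7) 
  chi_5          1             exp(-4*I*pi/7)  exp(6*I*pi/7)   exp(2*I*pi/7)   exp(-2*I*pi/7)  exp(-6*I*pi/7)  exp(4*I*pi/7) 
  chi_6          1             exp(-2*I*pi/7)  exp(-4*I*pi/7)  exp(-6*I*pi/7)  exp(6*I*pi/7)   exp(4*I*pi/7)   exp(2*I*pi/7) 

Spot check: chi_3(0) = zeta_7^(3*0) = zeta_7^0 = 1.

Justification: Z/7Z is abelian, so all 7 irreducible complex representations are 1-dimensional. They are given by chi_k(m) = zeta_7^(k*m) for k = 0,...,6. Row orthogonality: sum_m chi_k(m) conj(chi_l(m)) = 7 * [k = l].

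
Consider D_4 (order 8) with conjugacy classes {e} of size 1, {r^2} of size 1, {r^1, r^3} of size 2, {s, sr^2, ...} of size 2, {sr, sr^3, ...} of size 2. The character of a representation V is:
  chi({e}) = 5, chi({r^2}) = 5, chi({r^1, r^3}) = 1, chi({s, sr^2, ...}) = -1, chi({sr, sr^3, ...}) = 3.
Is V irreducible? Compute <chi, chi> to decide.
Not irreducible (reducible): <chi, chi> = 9 > 1.

Justification: <chi, chi> = (1/|G|) sum_C |C| * |chi(C)|^2 = (1/8)[1*|5|^2 + 1*|5|^2 + 2*|1|^2 + 2*|-1|^2 + 2*|3|^2]
  = (1/8)[(25) + (25) + (2) + (2) + (18)] = 72/8 = 9.
A character is irreducible iff <chi, chi> = 1, so this representation is reducible.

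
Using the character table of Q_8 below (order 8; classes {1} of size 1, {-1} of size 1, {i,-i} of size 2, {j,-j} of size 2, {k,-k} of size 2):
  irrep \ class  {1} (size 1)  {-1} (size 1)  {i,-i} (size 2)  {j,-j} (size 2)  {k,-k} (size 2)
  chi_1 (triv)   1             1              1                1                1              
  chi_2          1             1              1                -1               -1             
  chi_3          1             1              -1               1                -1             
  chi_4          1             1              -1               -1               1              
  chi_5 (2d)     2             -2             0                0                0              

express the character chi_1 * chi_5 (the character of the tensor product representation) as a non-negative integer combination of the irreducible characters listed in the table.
chi_1 tensor chi_5 = chi_5 (all other irreducibles have multiplicity 0).

Solution. The character of a tensor product is the pointwise product (chi_1 * chi_5)(C) = chi_1(C) * chi_5(C):
  {1}: (1)*(2), {-1}: (1)*(-2), {i,-i}: (1)*(0), {j,-j}: (1)*(0), {k,-k}: (1)*(0)
so (chi_1 * chi_5) takes values
  {1} -> 2, {-1} -> -2, {i,-i} -> 0, {j,-j} -> 0, {k,-k} -> 0.
Now take the inner product of this character with each irreducible chi from the table, <chi_1*chi_5, chi> = (1/8) sum_C |C| (chi_1*chi_5)(C) conj(chi(C)):
  <chi_1*chi_5, chi_1> = (1/8)[1*(2)*conj(1) + 1*(-2)*conj(1) + 2*(0)*conj(1) + 2*(0)*conj(1) + 2*(0)*conj(1)]
      = (1/8)[(2) + (-2) + (0) + (0) + (0)] = 0/8 = 0
  <chi_1*chi_5, chi_2> = (1/8)[1*(2)*conj(1) + 1*(-2)*conj(1) + 2*(0)*conj(1) + 2*(0)*conj(-1) + 2*(0)*conj(-1)]
      = (1/8)[(2) + (-2) + (0) + (0) + (0)] = 0/8 = 0
  <chi_1*chi_5, chi_3> = (1/8)[1*(2)*conj(1) + 1*(-2)*conj(1) + 2*(0)*conj(-1) + 2*(0)*conj(1) + 2*(0)*conj(-1)]
      = (1/8)[(2) + (-2) + (0) + (0) + (0)] = 0/8 = 0
  <chi_1*chi_5, chi_4> = (1/8)[1*(2)*conj(1) + 1*(-2)*conj(1) + 2*(0)*conj(-1) + 2*(0)*conj(-1) + 2*(0)*conj(1)]
      = (1/8)[(2) + (-2) + (0) + (0) + (0)] = 0/8 = 0
  <chi_1*chi_5, chi_5> = (1/8)[1*(2)*conj(2) + 1*(-2)*conj(-2) + 2*(0)*conj(0) + 2*(0)*conj(0) + 2*(0)*conj(0)]
      = (1/8)[(4) + (4) + (0) + (0) + (0)] = 8/8 = 1
Hence the multiplicities are chi_5: 1. Dimension check: dim(chi_1)*dim(chi_5) = 1*2 = 2 and sum (mult * dim) = 1*2 = 2.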